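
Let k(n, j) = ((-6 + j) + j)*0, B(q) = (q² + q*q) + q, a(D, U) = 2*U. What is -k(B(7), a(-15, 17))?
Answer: 0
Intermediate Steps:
B(q) = q + 2*q² (B(q) = (q² + q²) + q = 2*q² + q = q + 2*q²)
k(n, j) = 0 (k(n, j) = (-6 + 2*j)*0 = 0)
-k(B(7), a(-15, 17)) = -1*0 = 0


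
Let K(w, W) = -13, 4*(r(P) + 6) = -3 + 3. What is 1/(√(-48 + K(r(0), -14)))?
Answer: -I*√61/61 ≈ -0.12804*I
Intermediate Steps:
r(P) = -6 (r(P) = -6 + (-3 + 3)/4 = -6 + (¼)*0 = -6 + 0 = -6)
1/(√(-48 + K(r(0), -14))) = 1/(√(-48 - 13)) = 1/(√(-61)) = 1/(I*√61) = -I*√61/61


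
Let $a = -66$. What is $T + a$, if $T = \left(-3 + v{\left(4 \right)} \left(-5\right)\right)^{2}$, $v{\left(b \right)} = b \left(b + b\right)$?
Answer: $26503$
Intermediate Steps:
$v{\left(b \right)} = 2 b^{2}$ ($v{\left(b \right)} = b 2 b = 2 b^{2}$)
$T = 26569$ ($T = \left(-3 + 2 \cdot 4^{2} \left(-5\right)\right)^{2} = \left(-3 + 2 \cdot 16 \left(-5\right)\right)^{2} = \left(-3 + 32 \left(-5\right)\right)^{2} = \left(-3 - 160\right)^{2} = \left(-163\right)^{2} = 26569$)
$T + a = 26569 - 66 = 26503$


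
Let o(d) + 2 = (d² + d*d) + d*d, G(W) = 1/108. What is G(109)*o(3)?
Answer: 25/108 ≈ 0.23148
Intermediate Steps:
G(W) = 1/108
o(d) = -2 + 3*d² (o(d) = -2 + ((d² + d*d) + d*d) = -2 + ((d² + d²) + d²) = -2 + (2*d² + d²) = -2 + 3*d²)
G(109)*o(3) = (-2 + 3*3²)/108 = (-2 + 3*9)/108 = (-2 + 27)/108 = (1/108)*25 = 25/108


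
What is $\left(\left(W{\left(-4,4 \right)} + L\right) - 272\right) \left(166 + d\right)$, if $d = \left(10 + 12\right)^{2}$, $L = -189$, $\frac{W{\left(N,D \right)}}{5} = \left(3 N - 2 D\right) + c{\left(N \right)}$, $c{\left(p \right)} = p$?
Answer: $-377650$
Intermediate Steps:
$W{\left(N,D \right)} = - 10 D + 20 N$ ($W{\left(N,D \right)} = 5 \left(\left(3 N - 2 D\right) + N\right) = 5 \left(\left(- 2 D + 3 N\right) + N\right) = 5 \left(- 2 D + 4 N\right) = - 10 D + 20 N$)
$d = 484$ ($d = 22^{2} = 484$)
$\left(\left(W{\left(-4,4 \right)} + L\right) - 272\right) \left(166 + d\right) = \left(\left(\left(\left(-10\right) 4 + 20 \left(-4\right)\right) - 189\right) - 272\right) \left(166 + 484\right) = \left(\left(\left(-40 - 80\right) - 189\right) - 272\right) 650 = \left(\left(-120 - 189\right) - 272\right) 650 = \left(-309 - 272\right) 650 = \left(-581\right) 650 = -377650$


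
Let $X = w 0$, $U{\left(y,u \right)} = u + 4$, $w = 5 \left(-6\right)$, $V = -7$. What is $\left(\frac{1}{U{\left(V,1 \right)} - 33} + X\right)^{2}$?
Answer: $\frac{1}{784} \approx 0.0012755$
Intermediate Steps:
$w = -30$
$U{\left(y,u \right)} = 4 + u$
$X = 0$ ($X = \left(-30\right) 0 = 0$)
$\left(\frac{1}{U{\left(V,1 \right)} - 33} + X\right)^{2} = \left(\frac{1}{\left(4 + 1\right) - 33} + 0\right)^{2} = \left(\frac{1}{5 - 33} + 0\right)^{2} = \left(\frac{1}{-28} + 0\right)^{2} = \left(- \frac{1}{28} + 0\right)^{2} = \left(- \frac{1}{28}\right)^{2} = \frac{1}{784}$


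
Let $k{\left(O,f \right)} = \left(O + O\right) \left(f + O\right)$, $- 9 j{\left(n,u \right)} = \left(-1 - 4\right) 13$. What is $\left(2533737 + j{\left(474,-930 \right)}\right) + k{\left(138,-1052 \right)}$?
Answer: $\frac{20533322}{9} \approx 2.2815 \cdot 10^{6}$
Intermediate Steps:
$j{\left(n,u \right)} = \frac{65}{9}$ ($j{\left(n,u \right)} = - \frac{\left(-1 - 4\right) 13}{9} = - \frac{\left(-5\right) 13}{9} = \left(- \frac{1}{9}\right) \left(-65\right) = \frac{65}{9}$)
$k{\left(O,f \right)} = 2 O \left(O + f\right)$
$\left(2533737 + j{\left(474,-930 \right)}\right) + k{\left(138,-1052 \right)} = \left(2533737 + \frac{65}{9}\right) + 2 \cdot 138 \left(138 - 1052\right) = \frac{22803698}{9} + 2 \cdot 138 \left(-914\right) = \frac{22803698}{9} - 252264 = \frac{20533322}{9}$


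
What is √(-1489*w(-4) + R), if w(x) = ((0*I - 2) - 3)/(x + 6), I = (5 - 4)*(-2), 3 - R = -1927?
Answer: √22610/2 ≈ 75.183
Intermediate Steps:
R = 1930 (R = 3 - 1*(-1927) = 3 + 1927 = 1930)
I = -2 (I = 1*(-2) = -2)
w(x) = -5/(6 + x) (w(x) = ((0*(-2) - 2) - 3)/(x + 6) = ((0 - 2) - 3)/(6 + x) = (-2 - 3)/(6 + x) = -5/(6 + x))
√(-1489*w(-4) + R) = √(-(-7445)/(6 - 4) + 1930) = √(-(-7445)/2 + 1930) = √(-1489*(-5/2) + 1930) = √(7445/2 + 1930) = √(11305/2) = √22610/2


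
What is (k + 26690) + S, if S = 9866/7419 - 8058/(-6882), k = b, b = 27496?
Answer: 461122086317/8509593 ≈ 54189.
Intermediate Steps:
k = 27496
S = 21280019/8509593 (S = 9866*(1/7419) - 8058*(-1/6882) = 9866/7419 + 1343/1147 = 21280019/8509593 ≈ 2.5007)
(k + 26690) + S = (27496 + 26690) + 21280019/8509593 = 54186 + 21280019/8509593 = 461122086317/8509593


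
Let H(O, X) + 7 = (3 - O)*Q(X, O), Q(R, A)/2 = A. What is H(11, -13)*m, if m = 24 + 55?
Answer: -14457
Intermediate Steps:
Q(R, A) = 2*A
H(O, X) = -7 + 2*O*(3 - O) (H(O, X) = -7 + (3 - O)*(2*O) = -7 + 2*O*(3 - O))
m = 79
H(11, -13)*m = (-7 - 2*11**2 + 6*11)*79 = (-7 - 2*121 + 66)*79 = (-7 - 242 + 66)*79 = -183*79 = -14457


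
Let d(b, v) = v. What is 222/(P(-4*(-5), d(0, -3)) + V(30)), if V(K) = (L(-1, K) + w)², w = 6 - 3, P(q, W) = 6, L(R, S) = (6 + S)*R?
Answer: 74/365 ≈ 0.20274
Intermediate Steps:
L(R, S) = R*(6 + S)
w = 3
V(K) = (-3 - K)² (V(K) = (-(6 + K) + 3)² = ((-6 - K) + 3)² = (-3 - K)²)
222/(P(-4*(-5), d(0, -3)) + V(30)) = 222/(6 + (3 + 30)²) = 222/(6 + 33²) = 222/(6 + 1089) = 222/1095 = (1/1095)*222 = 74/365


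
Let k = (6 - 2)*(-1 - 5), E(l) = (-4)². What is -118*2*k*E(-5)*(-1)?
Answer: -90624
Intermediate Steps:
E(l) = 16
k = -24 (k = 4*(-6) = -24)
-118*2*k*E(-5)*(-1) = -118*2*(-24)*16*(-1) = -(-5664)*(-16) = -118*768 = -90624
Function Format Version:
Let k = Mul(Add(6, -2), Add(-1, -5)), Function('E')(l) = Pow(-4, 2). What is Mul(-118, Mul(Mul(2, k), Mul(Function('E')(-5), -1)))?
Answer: -90624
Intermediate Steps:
Function('E')(l) = 16
k = -24 (k = Mul(4, -6) = -24)
Mul(-118, Mul(Mul(2, k), Mul(Function('E')(-5), -1))) = Mul(-118, Mul(Mul(2, -24), Mul(16, -1))) = Mul(-118, Mul(-48, -16)) = Mul(-118, 768) = -90624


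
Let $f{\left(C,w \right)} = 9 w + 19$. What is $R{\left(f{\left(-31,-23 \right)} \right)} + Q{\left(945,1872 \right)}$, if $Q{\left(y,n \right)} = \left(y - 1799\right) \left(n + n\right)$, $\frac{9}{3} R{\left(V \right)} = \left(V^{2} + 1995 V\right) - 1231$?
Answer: $-3311025$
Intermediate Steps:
$f{\left(C,w \right)} = 19 + 9 w$
$R{\left(V \right)} = - \frac{1231}{3} + 665 V + \frac{V^{2}}{3}$ ($R{\left(V \right)} = \frac{\left(V^{2} + 1995 V\right) - 1231}{3} = \frac{-1231 + V^{2} + 1995 V}{3} = - \frac{1231}{3} + 665 V + \frac{V^{2}}{3}$)
$Q{\left(y,n \right)} = 2 n \left(-1799 + y\right)$ ($Q{\left(y,n \right)} = \left(-1799 + y\right) 2 n = 2 n \left(-1799 + y\right)$)
$R{\left(f{\left(-31,-23 \right)} \right)} + Q{\left(945,1872 \right)} = \left(- \frac{1231}{3} + 665 \left(19 + 9 \left(-23\right)\right) + \frac{\left(19 + 9 \left(-23\right)\right)^{2}}{3}\right) + 2 \cdot 1872 \left(-1799 + 945\right) = \left(- \frac{1231}{3} + 665 \left(19 - 207\right) + \frac{\left(19 - 207\right)^{2}}{3}\right) + 2 \cdot 1872 \left(-854\right) = \left(- \frac{1231}{3} + 665 \left(-188\right) + \frac{\left(-188\right)^{2}}{3}\right) - 3197376 = \left(- \frac{1231}{3} - 125020 + \frac{1}{3} \cdot 35344\right) - 3197376 = \left(- \frac{1231}{3} - 125020 + \frac{35344}{3}\right) - 3197376 = -113649 - 3197376 = -3311025$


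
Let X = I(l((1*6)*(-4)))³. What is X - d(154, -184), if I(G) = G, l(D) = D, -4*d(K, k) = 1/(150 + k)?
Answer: -1880065/136 ≈ -13824.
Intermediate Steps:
d(K, k) = -1/(4*(150 + k))
X = -13824 (X = ((1*6)*(-4))³ = (6*(-4))³ = (-24)³ = -13824)
X - d(154, -184) = -13824 - (-1)/(600 + 4*(-184)) = -13824 - (-1)/(600 - 736) = -13824 - (-1)/(-136) = -13824 - (-1)*(-1)/136 = -13824 - 1*1/136 = -13824 - 1/136 = -1880065/136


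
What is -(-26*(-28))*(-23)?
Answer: 16744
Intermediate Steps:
-(-26*(-28))*(-23) = -728*(-23) = -1*(-16744) = 16744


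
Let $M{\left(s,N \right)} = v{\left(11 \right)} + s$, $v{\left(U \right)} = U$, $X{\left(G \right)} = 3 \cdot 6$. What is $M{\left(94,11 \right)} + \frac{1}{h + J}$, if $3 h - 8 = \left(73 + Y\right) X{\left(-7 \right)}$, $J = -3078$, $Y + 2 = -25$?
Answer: $\frac{881787}{8398} \approx 105.0$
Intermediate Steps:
$X{\left(G \right)} = 18$
$Y = -27$ ($Y = -2 - 25 = -27$)
$M{\left(s,N \right)} = 11 + s$
$h = \frac{836}{3}$ ($h = \frac{8}{3} + \frac{\left(73 - 27\right) 18}{3} = \frac{8}{3} + \frac{46 \cdot 18}{3} = \frac{8}{3} + \frac{1}{3} \cdot 828 = \frac{8}{3} + 276 = \frac{836}{3} \approx 278.67$)
$M{\left(94,11 \right)} + \frac{1}{h + J} = \left(11 + 94\right) + \frac{1}{\frac{836}{3} - 3078} = 105 + \frac{1}{- \frac{8398}{3}} = 105 - \frac{3}{8398} = \frac{881787}{8398}$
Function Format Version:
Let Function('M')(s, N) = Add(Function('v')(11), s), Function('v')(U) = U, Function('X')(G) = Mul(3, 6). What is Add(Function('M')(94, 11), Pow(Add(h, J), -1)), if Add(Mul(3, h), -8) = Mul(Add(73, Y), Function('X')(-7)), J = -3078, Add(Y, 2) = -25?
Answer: Rational(881787, 8398) ≈ 105.00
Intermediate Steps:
Function('X')(G) = 18
Y = -27 (Y = Add(-2, -25) = -27)
Function('M')(s, N) = Add(11, s)
h = Rational(836, 3) (h = Add(Rational(8, 3), Mul(Rational(1, 3), Mul(Add(73, -27), 18))) = Add(Rational(8, 3), Mul(Rational(1, 3), Mul(46, 18))) = Add(Rational(8, 3), Mul(Rational(1, 3), 828)) = Add(Rational(8, 3), 276) = Rational(836, 3) ≈ 278.67)
Add(Function('M')(94, 11), Pow(Add(h, J), -1)) = Add(Add(11, 94), Pow(Add(Rational(836, 3), -3078), -1)) = Add(105, Pow(Rational(-8398, 3), -1)) = Add(105, Rational(-3, 8398)) = Rational(881787, 8398)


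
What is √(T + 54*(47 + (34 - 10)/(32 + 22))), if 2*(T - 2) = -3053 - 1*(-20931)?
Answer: √11503 ≈ 107.25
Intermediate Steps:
T = 8941 (T = 2 + (-3053 - 1*(-20931))/2 = 2 + (-3053 + 20931)/2 = 2 + (½)*17878 = 2 + 8939 = 8941)
√(T + 54*(47 + (34 - 10)/(32 + 22))) = √(8941 + 54*(47 + (34 - 10)/(32 + 22))) = √(8941 + 54*(47 + 24/54)) = √(8941 + 54*(47 + 24*(1/54))) = √(8941 + 54*(47 + 4/9)) = √(8941 + 54*(427/9)) = √(8941 + 2562) = √11503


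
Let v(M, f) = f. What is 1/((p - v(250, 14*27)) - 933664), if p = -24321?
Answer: -1/958363 ≈ -1.0434e-6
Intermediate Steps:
1/((p - v(250, 14*27)) - 933664) = 1/((-24321 - 14*27) - 933664) = 1/((-24321 - 1*378) - 933664) = 1/((-24321 - 378) - 933664) = 1/(-24699 - 933664) = 1/(-958363) = -1/958363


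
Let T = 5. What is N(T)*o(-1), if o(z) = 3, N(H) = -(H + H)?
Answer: -30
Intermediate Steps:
N(H) = -2*H
N(T)*o(-1) = -2*5*3 = -10*3 = -30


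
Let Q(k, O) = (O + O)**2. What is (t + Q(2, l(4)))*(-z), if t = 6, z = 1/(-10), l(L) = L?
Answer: 7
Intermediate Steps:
Q(k, O) = 4*O**2 (Q(k, O) = (2*O)**2 = 4*O**2)
z = -1/10 ≈ -0.10000
(t + Q(2, l(4)))*(-z) = (6 + 4*4**2)*(-1*(-1/10)) = (6 + 4*16)*(1/10) = (6 + 64)*(1/10) = 70*(1/10) = 7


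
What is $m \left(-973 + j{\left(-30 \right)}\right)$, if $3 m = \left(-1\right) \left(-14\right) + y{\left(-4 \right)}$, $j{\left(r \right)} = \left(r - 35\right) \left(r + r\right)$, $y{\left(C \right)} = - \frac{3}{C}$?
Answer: $\frac{172693}{12} \approx 14391.0$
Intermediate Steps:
$j{\left(r \right)} = 2 r \left(-35 + r\right)$ ($j{\left(r \right)} = \left(-35 + r\right) 2 r = 2 r \left(-35 + r\right)$)
$m = \frac{59}{12}$ ($m = \frac{\left(-1\right) \left(-14\right) - \frac{3}{-4}}{3} = \frac{14 - - \frac{3}{4}}{3} = \frac{14 + \frac{3}{4}}{3} = \frac{1}{3} \cdot \frac{59}{4} = \frac{59}{12} \approx 4.9167$)
$m \left(-973 + j{\left(-30 \right)}\right) = \frac{59 \left(-973 + 2 \left(-30\right) \left(-35 - 30\right)\right)}{12} = \frac{59 \left(-973 + 2 \left(-30\right) \left(-65\right)\right)}{12} = \frac{59 \left(-973 + 3900\right)}{12} = \frac{59}{12} \cdot 2927 = \frac{172693}{12}$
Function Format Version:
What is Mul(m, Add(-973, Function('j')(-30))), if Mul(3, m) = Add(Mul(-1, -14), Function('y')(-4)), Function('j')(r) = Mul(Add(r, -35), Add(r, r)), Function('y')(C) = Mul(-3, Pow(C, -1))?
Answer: Rational(172693, 12) ≈ 14391.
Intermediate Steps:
Function('j')(r) = Mul(2, r, Add(-35, r)) (Function('j')(r) = Mul(Add(-35, r), Mul(2, r)) = Mul(2, r, Add(-35, r)))
m = Rational(59, 12) (m = Mul(Rational(1, 3), Add(Mul(-1, -14), Mul(-3, Pow(-4, -1)))) = Mul(Rational(1, 3), Add(14, Mul(-3, Rational(-1, 4)))) = Mul(Rational(1, 3), Add(14, Rational(3, 4))) = Mul(Rational(1, 3), Rational(59, 4)) = Rational(59, 12) ≈ 4.9167)
Mul(m, Add(-973, Function('j')(-30))) = Mul(Rational(59, 12), Add(-973, Mul(2, -30, Add(-35, -30)))) = Mul(Rational(59, 12), Add(-973, Mul(2, -30, -65))) = Mul(Rational(59, 12), Add(-973, 3900)) = Mul(Rational(59, 12), 2927) = Rational(172693, 12)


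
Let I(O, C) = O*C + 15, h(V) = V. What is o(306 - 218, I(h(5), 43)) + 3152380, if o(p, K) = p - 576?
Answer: 3151892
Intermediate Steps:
I(O, C) = 15 + C*O (I(O, C) = C*O + 15 = 15 + C*O)
o(p, K) = -576 + p
o(306 - 218, I(h(5), 43)) + 3152380 = (-576 + (306 - 218)) + 3152380 = (-576 + 88) + 3152380 = -488 + 3152380 = 3151892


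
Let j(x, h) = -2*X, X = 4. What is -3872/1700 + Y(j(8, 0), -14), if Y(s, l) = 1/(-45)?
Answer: -8797/3825 ≈ -2.2999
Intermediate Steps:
j(x, h) = -8 (j(x, h) = -2*4 = -8)
Y(s, l) = -1/45
-3872/1700 + Y(j(8, 0), -14) = -3872/1700 - 1/45 = -3872*1/1700 - 1/45 = -968/425 - 1/45 = -8797/3825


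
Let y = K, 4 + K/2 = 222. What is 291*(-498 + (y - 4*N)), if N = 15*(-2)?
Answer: 16878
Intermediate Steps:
K = 436 (K = -8 + 2*222 = -8 + 444 = 436)
y = 436
N = -30
291*(-498 + (y - 4*N)) = 291*(-498 + (436 - 4*(-30))) = 291*(-498 + (436 + 120)) = 291*(-498 + 556) = 291*58 = 16878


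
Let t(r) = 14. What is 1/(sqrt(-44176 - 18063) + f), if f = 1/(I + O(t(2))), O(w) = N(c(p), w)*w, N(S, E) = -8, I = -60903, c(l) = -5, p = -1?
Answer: -61015/231705230373776 - 3722830225*I*sqrt(62239)/231705230373776 ≈ -2.6333e-10 - 0.0040084*I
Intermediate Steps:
O(w) = -8*w
f = -1/61015 (f = 1/(-60903 - 8*14) = 1/(-60903 - 112) = 1/(-61015) = -1/61015 ≈ -1.6389e-5)
1/(sqrt(-44176 - 18063) + f) = 1/(sqrt(-44176 - 18063) - 1/61015) = 1/(sqrt(-62239) - 1/61015) = 1/(I*sqrt(62239) - 1/61015) = 1/(-1/61015 + I*sqrt(62239))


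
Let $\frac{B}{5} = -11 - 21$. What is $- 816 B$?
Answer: $130560$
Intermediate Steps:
$B = -160$ ($B = 5 \left(-11 - 21\right) = 5 \left(-32\right) = -160$)
$- 816 B = \left(-816\right) \left(-160\right) = 130560$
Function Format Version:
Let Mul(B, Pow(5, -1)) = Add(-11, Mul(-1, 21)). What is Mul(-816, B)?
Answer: 130560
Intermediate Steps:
B = -160 (B = Mul(5, Add(-11, Mul(-1, 21))) = Mul(5, Add(-11, -21)) = Mul(5, -32) = -160)
Mul(-816, B) = Mul(-816, -160) = 130560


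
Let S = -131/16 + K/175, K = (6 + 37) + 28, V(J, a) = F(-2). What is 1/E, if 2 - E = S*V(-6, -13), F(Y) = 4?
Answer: 700/23189 ≈ 0.030187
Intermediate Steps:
V(J, a) = 4
K = 71 (K = 43 + 28 = 71)
S = -21789/2800 (S = -131/16 + 71/175 = -21789/2800 ≈ -7.7818)
E = 23189/700 (E = 2 - (-21789)*4/2800 = 2 - 1*(-21789/700) = 2 + 21789/700 = 23189/700 ≈ 33.127)
1/E = 1/(23189/700) = 700/23189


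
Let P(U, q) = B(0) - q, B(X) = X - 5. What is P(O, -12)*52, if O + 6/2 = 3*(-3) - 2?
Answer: 364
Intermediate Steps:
B(X) = -5 + X
O = -14 (O = -3 + (3*(-3) - 2) = -3 + (-9 - 2) = -3 - 11 = -14)
P(U, q) = -5 - q (P(U, q) = (-5 + 0) - q = -5 - q)
P(O, -12)*52 = (-5 - 1*(-12))*52 = (-5 + 12)*52 = 7*52 = 364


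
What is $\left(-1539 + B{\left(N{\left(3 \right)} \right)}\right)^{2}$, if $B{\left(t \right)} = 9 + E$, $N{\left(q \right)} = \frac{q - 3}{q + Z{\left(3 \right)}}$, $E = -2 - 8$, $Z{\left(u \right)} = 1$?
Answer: $2371600$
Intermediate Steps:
$E = -10$ ($E = -2 - 8 = -10$)
$N{\left(q \right)} = \frac{-3 + q}{1 + q}$ ($N{\left(q \right)} = \frac{q - 3}{q + 1} = \frac{-3 + q}{1 + q}$)
$B{\left(t \right)} = -1$ ($B{\left(t \right)} = 9 - 10 = -1$)
$\left(-1539 + B{\left(N{\left(3 \right)} \right)}\right)^{2} = \left(-1539 - 1\right)^{2} = \left(-1540\right)^{2} = 2371600$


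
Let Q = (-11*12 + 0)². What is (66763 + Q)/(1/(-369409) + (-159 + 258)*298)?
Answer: 31099435483/10898304317 ≈ 2.8536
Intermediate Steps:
Q = 17424 (Q = (-132 + 0)² = (-132)² = 17424)
(66763 + Q)/(1/(-369409) + (-159 + 258)*298) = (66763 + 17424)/(1/(-369409) + (-159 + 258)*298) = 84187/(-1/369409 + 99*298) = 84187/(-1/369409 + 29502) = 84187/(10898304317/369409) = 84187*(369409/10898304317) = 31099435483/10898304317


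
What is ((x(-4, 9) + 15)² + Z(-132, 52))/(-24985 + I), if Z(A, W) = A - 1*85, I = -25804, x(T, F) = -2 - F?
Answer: 201/50789 ≈ 0.0039575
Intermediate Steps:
Z(A, W) = -85 + A (Z(A, W) = A - 85 = -85 + A)
((x(-4, 9) + 15)² + Z(-132, 52))/(-24985 + I) = (((-2 - 1*9) + 15)² + (-85 - 132))/(-24985 - 25804) = (((-2 - 9) + 15)² - 217)/(-50789) = ((-11 + 15)² - 217)*(-1/50789) = (4² - 217)*(-1/50789) = (16 - 217)*(-1/50789) = -201*(-1/50789) = 201/50789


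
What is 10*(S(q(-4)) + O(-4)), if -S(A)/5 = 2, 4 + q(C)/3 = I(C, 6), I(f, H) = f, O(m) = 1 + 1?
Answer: -80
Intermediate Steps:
O(m) = 2
q(C) = -12 + 3*C
S(A) = -10 (S(A) = -5*2 = -10)
10*(S(q(-4)) + O(-4)) = 10*(-10 + 2) = 10*(-8) = -80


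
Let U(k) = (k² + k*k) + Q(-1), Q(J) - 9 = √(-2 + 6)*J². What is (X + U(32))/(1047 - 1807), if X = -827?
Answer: -154/95 ≈ -1.6211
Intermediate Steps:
Q(J) = 9 + 2*J² (Q(J) = 9 + √(-2 + 6)*J² = 9 + √4*J² = 9 + 2*J²)
U(k) = 11 + 2*k² (U(k) = (k² + k*k) + (9 + 2*(-1)²) = (k² + k²) + (9 + 2*1) = 2*k² + (9 + 2) = 2*k² + 11 = 11 + 2*k²)
(X + U(32))/(1047 - 1807) = (-827 + (11 + 2*32²))/(1047 - 1807) = (-827 + (11 + 2*1024))/(-760) = (-827 + (11 + 2048))*(-1/760) = (-827 + 2059)*(-1/760) = 1232*(-1/760) = -154/95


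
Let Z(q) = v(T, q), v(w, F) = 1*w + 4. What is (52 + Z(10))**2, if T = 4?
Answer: 3600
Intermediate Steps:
v(w, F) = 4 + w (v(w, F) = w + 4 = 4 + w)
Z(q) = 8 (Z(q) = 4 + 4 = 8)
(52 + Z(10))**2 = (52 + 8)**2 = 60**2 = 3600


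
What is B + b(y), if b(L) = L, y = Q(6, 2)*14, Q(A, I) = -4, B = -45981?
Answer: -46037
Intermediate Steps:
y = -56 (y = -4*14 = -56)
B + b(y) = -45981 - 56 = -46037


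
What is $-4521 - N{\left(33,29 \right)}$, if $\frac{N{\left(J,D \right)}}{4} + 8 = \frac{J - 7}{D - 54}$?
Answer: $- \frac{112121}{25} \approx -4484.8$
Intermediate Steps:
$N{\left(J,D \right)} = -32 + \frac{4 \left(-7 + J\right)}{-54 + D}$ ($N{\left(J,D \right)} = -32 + 4 \frac{J - 7}{D - 54} = -32 + 4 \frac{-7 + J}{-54 + D} = -32 + \frac{4 \left(-7 + J\right)}{-54 + D}$)
$-4521 - N{\left(33,29 \right)} = -4521 - \frac{4 \left(425 + 33 - 232\right)}{-54 + 29} = -4521 - \frac{4 \left(425 + 33 - 232\right)}{-25} = -4521 - 4 \left(- \frac{1}{25}\right) 226 = -4521 - - \frac{904}{25} = -4521 + \frac{904}{25} = - \frac{112121}{25}$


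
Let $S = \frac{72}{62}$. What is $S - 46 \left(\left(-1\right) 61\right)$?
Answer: $\frac{87022}{31} \approx 2807.2$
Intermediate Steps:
$S = \frac{36}{31}$ ($S = 72 \cdot \frac{1}{62} = \frac{36}{31} \approx 1.1613$)
$S - 46 \left(\left(-1\right) 61\right) = \frac{36}{31} - 46 \left(\left(-1\right) 61\right) = \frac{36}{31} - -2806 = \frac{36}{31} + 2806 = \frac{87022}{31}$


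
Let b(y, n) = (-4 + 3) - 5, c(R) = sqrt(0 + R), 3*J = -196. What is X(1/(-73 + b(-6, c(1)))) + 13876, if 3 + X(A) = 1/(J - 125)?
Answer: 7921480/571 ≈ 13873.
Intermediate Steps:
J = -196/3 (J = (1/3)*(-196) = -196/3 ≈ -65.333)
c(R) = sqrt(R)
b(y, n) = -6 (b(y, n) = -1 - 5 = -6)
X(A) = -1716/571 (X(A) = -3 + 1/(-196/3 - 125) = -3 + 1/(-571/3) = -3 - 3/571 = -1716/571)
X(1/(-73 + b(-6, c(1)))) + 13876 = -1716/571 + 13876 = 7921480/571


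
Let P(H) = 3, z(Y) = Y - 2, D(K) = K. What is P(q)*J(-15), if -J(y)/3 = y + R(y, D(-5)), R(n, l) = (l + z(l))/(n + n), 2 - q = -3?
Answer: 657/5 ≈ 131.40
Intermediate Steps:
q = 5 (q = 2 - 1*(-3) = 2 + 3 = 5)
z(Y) = -2 + Y
R(n, l) = (-2 + 2*l)/(2*n) (R(n, l) = (l + (-2 + l))/(n + n) = (-2 + 2*l)/((2*n)) = (-2 + 2*l)*(1/(2*n)) = (-2 + 2*l)/(2*n))
J(y) = -3*y + 18/y (J(y) = -3*(y + (-1 - 5)/y) = -3*(y - 6/y) = -3*y + 18/y)
P(q)*J(-15) = 3*(-3*(-15) + 18/(-15)) = 3*(45 + 18*(-1/15)) = 3*(45 - 6/5) = 3*(219/5) = 657/5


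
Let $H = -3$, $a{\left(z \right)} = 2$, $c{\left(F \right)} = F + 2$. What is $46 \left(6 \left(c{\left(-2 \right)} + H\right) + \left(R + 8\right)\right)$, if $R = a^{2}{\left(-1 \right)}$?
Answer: $-276$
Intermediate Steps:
$c{\left(F \right)} = 2 + F$
$R = 4$ ($R = 2^{2} = 4$)
$46 \left(6 \left(c{\left(-2 \right)} + H\right) + \left(R + 8\right)\right) = 46 \left(6 \left(\left(2 - 2\right) - 3\right) + \left(4 + 8\right)\right) = 46 \left(6 \left(0 - 3\right) + 12\right) = 46 \left(6 \left(-3\right) + 12\right) = 46 \left(-18 + 12\right) = 46 \left(-6\right) = -276$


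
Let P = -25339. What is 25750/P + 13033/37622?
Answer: -638523313/953303858 ≈ -0.66980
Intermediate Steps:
25750/P + 13033/37622 = 25750/(-25339) + 13033/37622 = 25750*(-1/25339) + 13033*(1/37622) = -25750/25339 + 13033/37622 = -638523313/953303858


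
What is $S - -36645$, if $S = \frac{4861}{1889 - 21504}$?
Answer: $\frac{718786814}{19615} \approx 36645.0$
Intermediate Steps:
$S = - \frac{4861}{19615}$ ($S = \frac{4861}{1889 - 21504} = \frac{4861}{-19615} = 4861 \left(- \frac{1}{19615}\right) = - \frac{4861}{19615} \approx -0.24782$)
$S - -36645 = - \frac{4861}{19615} - -36645 = - \frac{4861}{19615} + 36645 = \frac{718786814}{19615}$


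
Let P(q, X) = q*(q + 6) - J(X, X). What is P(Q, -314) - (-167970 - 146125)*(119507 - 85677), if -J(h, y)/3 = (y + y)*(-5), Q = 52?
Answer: 10625846286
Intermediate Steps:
J(h, y) = 30*y (J(h, y) = -3*(y + y)*(-5) = -3*2*y*(-5) = -(-30)*y = 30*y)
P(q, X) = -30*X + q*(6 + q) (P(q, X) = q*(q + 6) - 30*X = q*(6 + q) - 30*X = -30*X + q*(6 + q))
P(Q, -314) - (-167970 - 146125)*(119507 - 85677) = (52² - 30*(-314) + 6*52) - (-167970 - 146125)*(119507 - 85677) = (2704 + 9420 + 312) - (-314095)*33830 = 12436 - 1*(-10625833850) = 12436 + 10625833850 = 10625846286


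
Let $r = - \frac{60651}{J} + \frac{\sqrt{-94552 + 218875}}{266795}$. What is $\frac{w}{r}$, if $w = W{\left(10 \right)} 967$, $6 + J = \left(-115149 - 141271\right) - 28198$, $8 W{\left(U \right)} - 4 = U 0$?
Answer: $\frac{198034145933258292490200}{87275700640683612859} - \frac{10450021890036296320 \sqrt{124323}}{261827101922050838577} \approx 2255.0$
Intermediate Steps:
$W{\left(U \right)} = \frac{1}{2}$ ($W{\left(U \right)} = \frac{1}{2} + \frac{U 0}{8} = \frac{1}{2} + \frac{1}{8} \cdot 0 = \frac{1}{2} + 0 = \frac{1}{2}$)
$J = -284624$ ($J = -6 - 284618 = -284624$)
$w = \frac{967}{2}$ ($w = \frac{1}{2} \cdot 967 = \frac{967}{2} \approx 483.5$)
$r = \frac{60651}{284624} + \frac{\sqrt{124323}}{266795}$ ($r = - \frac{60651}{-284624} + \frac{\sqrt{-94552 + 218875}}{266795} = \left(-60651\right) \left(- \frac{1}{284624}\right) + \sqrt{124323} \cdot \frac{1}{266795} = \frac{60651}{284624} + \frac{\sqrt{124323}}{266795} \approx 0.21441$)
$\frac{w}{r} = \frac{967}{2 \left(\frac{60651}{284624} + \frac{\sqrt{124323}}{266795}\right)}$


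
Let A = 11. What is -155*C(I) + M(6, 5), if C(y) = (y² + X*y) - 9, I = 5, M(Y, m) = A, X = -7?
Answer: 2956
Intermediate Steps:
M(Y, m) = 11
C(y) = -9 + y² - 7*y (C(y) = (y² - 7*y) - 9 = -9 + y² - 7*y)
-155*C(I) + M(6, 5) = -155*(-9 + 5² - 7*5) + 11 = -155*(-9 + 25 - 35) + 11 = -155*(-19) + 11 = 2945 + 11 = 2956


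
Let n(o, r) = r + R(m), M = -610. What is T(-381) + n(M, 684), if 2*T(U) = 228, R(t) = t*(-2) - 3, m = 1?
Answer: 793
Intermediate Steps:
R(t) = -3 - 2*t (R(t) = -2*t - 3 = -3 - 2*t)
T(U) = 114 (T(U) = (½)*228 = 114)
n(o, r) = -5 + r (n(o, r) = r + (-3 - 2*1) = r + (-3 - 2) = r - 5 = -5 + r)
T(-381) + n(M, 684) = 114 + (-5 + 684) = 114 + 679 = 793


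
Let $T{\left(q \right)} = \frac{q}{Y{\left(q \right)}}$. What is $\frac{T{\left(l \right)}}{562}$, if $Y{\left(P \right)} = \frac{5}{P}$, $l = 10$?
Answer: $\frac{10}{281} \approx 0.035587$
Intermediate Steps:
$T{\left(q \right)} = \frac{q^{2}}{5}$ ($T{\left(q \right)} = \frac{q}{5 \frac{1}{q}} = q \frac{q}{5} = \frac{q^{2}}{5}$)
$\frac{T{\left(l \right)}}{562} = \frac{\frac{1}{5} \cdot 10^{2}}{562} = \frac{1}{5} \cdot 100 \cdot \frac{1}{562} = 20 \cdot \frac{1}{562} = \frac{10}{281}$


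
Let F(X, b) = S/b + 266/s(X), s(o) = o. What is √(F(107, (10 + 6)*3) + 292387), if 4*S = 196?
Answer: √482051363403/1284 ≈ 540.73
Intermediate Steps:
S = 49 (S = (¼)*196 = 49)
F(X, b) = 49/b + 266/X
√(F(107, (10 + 6)*3) + 292387) = √((49/(((10 + 6)*3)) + 266/107) + 292387) = √((49/((16*3)) + 266*(1/107)) + 292387) = √((49/48 + 266/107) + 292387) = √(18011/5136 + 292387) = √(1501717643/5136) = √482051363403/1284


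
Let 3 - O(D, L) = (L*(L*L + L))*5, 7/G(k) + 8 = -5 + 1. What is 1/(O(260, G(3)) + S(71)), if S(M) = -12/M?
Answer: 122688/260353 ≈ 0.47124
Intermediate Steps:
G(k) = -7/12 (G(k) = 7/(-8 + (-5 + 1)) = 7/(-8 - 4) = 7/(-12) = 7*(-1/12) = -7/12)
O(D, L) = 3 - 5*L*(L + L²) (O(D, L) = 3 - L*(L*L + L)*5 = 3 - L*(L² + L)*5 = 3 - L*(L + L²)*5 = 3 - 5*L*(L + L²))
1/(O(260, G(3)) + S(71)) = 1/((3 - 5*(-7/12)² - 5*(-7/12)³) - 12/71) = 1/((3 - 5*49/144 - 5*(-343/1728)) - 12*1/71) = 1/((3 - 245/144 + 1715/1728) - 12/71) = 1/(3959/1728 - 12/71) = 1/(260353/122688) = 122688/260353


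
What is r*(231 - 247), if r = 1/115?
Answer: -16/115 ≈ -0.13913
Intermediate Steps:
r = 1/115 ≈ 0.0086956
r*(231 - 247) = (231 - 247)/115 = (1/115)*(-16) = -16/115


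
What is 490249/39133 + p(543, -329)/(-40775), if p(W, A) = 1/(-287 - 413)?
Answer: 13992932121633/1116953652500 ≈ 12.528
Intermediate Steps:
p(W, A) = -1/700 (p(W, A) = 1/(-700) = -1/700)
490249/39133 + p(543, -329)/(-40775) = 490249/39133 - 1/700/(-40775) = 490249*(1/39133) - 1/700*(-1/40775) = 490249/39133 + 1/28542500 = 13992932121633/1116953652500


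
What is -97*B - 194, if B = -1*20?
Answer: 1746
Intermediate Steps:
B = -20
-97*B - 194 = -97*(-20) - 194 = 1940 - 194 = 1746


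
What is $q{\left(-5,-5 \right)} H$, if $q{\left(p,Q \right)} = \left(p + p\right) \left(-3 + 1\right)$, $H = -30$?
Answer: $-600$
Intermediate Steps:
$q{\left(p,Q \right)} = - 4 p$ ($q{\left(p,Q \right)} = 2 p \left(-2\right) = - 4 p$)
$q{\left(-5,-5 \right)} H = \left(-4\right) \left(-5\right) \left(-30\right) = 20 \left(-30\right) = -600$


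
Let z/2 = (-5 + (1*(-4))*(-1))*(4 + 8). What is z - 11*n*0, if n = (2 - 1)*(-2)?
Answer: -24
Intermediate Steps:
z = -24 (z = 2*((-5 + (1*(-4))*(-1))*(4 + 8)) = 2*((-5 - 4*(-1))*12) = 2*((-5 + 4)*12) = 2*(-1*12) = 2*(-12) = -24)
n = -2 (n = 1*(-2) = -2)
z - 11*n*0 = -24 - (-22)*0 = -24 - 11*0 = -24 + 0 = -24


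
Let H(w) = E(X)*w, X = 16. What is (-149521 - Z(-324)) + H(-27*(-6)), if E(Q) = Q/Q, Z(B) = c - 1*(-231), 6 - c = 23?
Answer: -149573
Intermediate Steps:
c = -17 (c = 6 - 1*23 = 6 - 23 = -17)
Z(B) = 214 (Z(B) = -17 - 1*(-231) = -17 + 231 = 214)
E(Q) = 1
H(w) = w (H(w) = 1*w = w)
(-149521 - Z(-324)) + H(-27*(-6)) = (-149521 - 1*214) - 27*(-6) = (-149521 - 214) + 162 = -149735 + 162 = -149573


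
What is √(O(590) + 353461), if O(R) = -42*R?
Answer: √328681 ≈ 573.31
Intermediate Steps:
√(O(590) + 353461) = √(-42*590 + 353461) = √(-24780 + 353461) = √328681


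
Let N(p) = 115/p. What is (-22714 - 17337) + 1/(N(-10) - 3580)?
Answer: -287686335/7183 ≈ -40051.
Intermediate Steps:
(-22714 - 17337) + 1/(N(-10) - 3580) = (-22714 - 17337) + 1/(115/(-10) - 3580) = -40051 + 1/(115*(-⅒) - 3580) = -40051 + 1/(-23/2 - 3580) = -40051 + 1/(-7183/2) = -40051 - 2/7183 = -287686335/7183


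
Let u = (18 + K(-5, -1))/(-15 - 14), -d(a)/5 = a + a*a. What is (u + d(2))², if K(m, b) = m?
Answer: 779689/841 ≈ 927.10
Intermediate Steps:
d(a) = -5*a - 5*a² (d(a) = -5*(a + a*a) = -5*(a + a²) = -5*a - 5*a²)
u = -13/29 (u = (18 - 5)/(-15 - 14) = 13/(-29) = 13*(-1/29) = -13/29 ≈ -0.44828)
(u + d(2))² = (-13/29 - 5*2*(1 + 2))² = (-13/29 - 5*2*3)² = (-13/29 - 30)² = (-883/29)² = 779689/841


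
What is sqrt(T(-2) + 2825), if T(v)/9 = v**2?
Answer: sqrt(2861) ≈ 53.488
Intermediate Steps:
T(v) = 9*v**2
sqrt(T(-2) + 2825) = sqrt(9*(-2)**2 + 2825) = sqrt(9*4 + 2825) = sqrt(36 + 2825) = sqrt(2861)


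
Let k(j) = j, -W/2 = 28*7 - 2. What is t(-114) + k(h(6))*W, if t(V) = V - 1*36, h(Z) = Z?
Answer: -2478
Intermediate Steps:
W = -388 (W = -2*(28*7 - 2) = -2*(196 - 2) = -2*194 = -388)
t(V) = -36 + V (t(V) = V - 36 = -36 + V)
t(-114) + k(h(6))*W = (-36 - 114) + 6*(-388) = -150 - 2328 = -2478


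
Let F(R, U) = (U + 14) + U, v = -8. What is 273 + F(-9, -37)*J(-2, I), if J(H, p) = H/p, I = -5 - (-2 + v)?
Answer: 297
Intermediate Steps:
I = 5 (I = -5 - (-2 - 8) = -5 - 1*(-10) = -5 + 10 = 5)
F(R, U) = 14 + 2*U (F(R, U) = (14 + U) + U = 14 + 2*U)
273 + F(-9, -37)*J(-2, I) = 273 + (14 + 2*(-37))*(-2/5) = 273 + (14 - 74)*(-2*1/5) = 273 - 60*(-2/5) = 273 + 24 = 297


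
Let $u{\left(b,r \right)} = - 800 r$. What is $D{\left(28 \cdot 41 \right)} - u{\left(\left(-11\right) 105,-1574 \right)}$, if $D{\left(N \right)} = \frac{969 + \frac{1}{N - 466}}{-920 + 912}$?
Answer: $- \frac{6870856059}{5456} \approx -1.2593 \cdot 10^{6}$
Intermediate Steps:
$D{\left(N \right)} = - \frac{969}{8} - \frac{1}{8 \left(-466 + N\right)}$ ($D{\left(N \right)} = \frac{969 + \frac{1}{-466 + N}}{-8} = \left(969 + \frac{1}{-466 + N}\right) \left(- \frac{1}{8}\right) = - \frac{969}{8} - \frac{1}{8 \left(-466 + N\right)}$)
$D{\left(28 \cdot 41 \right)} - u{\left(\left(-11\right) 105,-1574 \right)} = \frac{451553 - 969 \cdot 28 \cdot 41}{8 \left(-466 + 28 \cdot 41\right)} - \left(-800\right) \left(-1574\right) = \frac{451553 - 1112412}{8 \left(-466 + 1148\right)} - 1259200 = \frac{451553 - 1112412}{8 \cdot 682} - 1259200 = \frac{1}{8} \cdot \frac{1}{682} \left(-660859\right) - 1259200 = - \frac{660859}{5456} - 1259200 = - \frac{6870856059}{5456}$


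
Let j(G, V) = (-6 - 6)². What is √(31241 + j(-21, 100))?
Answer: √31385 ≈ 177.16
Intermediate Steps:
j(G, V) = 144 (j(G, V) = (-12)² = 144)
√(31241 + j(-21, 100)) = √(31241 + 144) = √31385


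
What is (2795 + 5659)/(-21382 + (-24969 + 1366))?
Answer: -2818/14995 ≈ -0.18793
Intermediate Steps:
(2795 + 5659)/(-21382 + (-24969 + 1366)) = 8454/(-21382 - 23603) = 8454/(-44985) = 8454*(-1/44985) = -2818/14995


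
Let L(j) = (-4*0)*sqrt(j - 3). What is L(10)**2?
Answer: 0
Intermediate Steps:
L(j) = 0 (L(j) = 0*sqrt(-3 + j) = 0)
L(10)**2 = 0**2 = 0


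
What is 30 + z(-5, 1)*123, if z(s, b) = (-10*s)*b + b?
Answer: 6303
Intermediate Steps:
z(s, b) = b - 10*b*s (z(s, b) = -10*b*s + b = b - 10*b*s)
30 + z(-5, 1)*123 = 30 + (1*(1 - 10*(-5)))*123 = 30 + (1*(1 + 50))*123 = 30 + (1*51)*123 = 30 + 51*123 = 30 + 6273 = 6303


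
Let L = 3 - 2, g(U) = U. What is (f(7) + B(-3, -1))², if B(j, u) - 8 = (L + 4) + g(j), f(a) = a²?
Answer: 3481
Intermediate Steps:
L = 1
B(j, u) = 13 + j (B(j, u) = 8 + ((1 + 4) + j) = 8 + (5 + j) = 13 + j)
(f(7) + B(-3, -1))² = (7² + (13 - 3))² = (49 + 10)² = 59² = 3481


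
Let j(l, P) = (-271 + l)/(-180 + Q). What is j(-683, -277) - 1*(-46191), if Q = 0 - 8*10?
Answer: 6005307/130 ≈ 46195.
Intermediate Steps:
Q = -80 (Q = 0 - 80 = -80)
j(l, P) = 271/260 - l/260 (j(l, P) = (-271 + l)/(-180 - 80) = (-271 + l)/(-260) = (-271 + l)*(-1/260) = 271/260 - l/260)
j(-683, -277) - 1*(-46191) = (271/260 - 1/260*(-683)) - 1*(-46191) = (271/260 + 683/260) + 46191 = 477/130 + 46191 = 6005307/130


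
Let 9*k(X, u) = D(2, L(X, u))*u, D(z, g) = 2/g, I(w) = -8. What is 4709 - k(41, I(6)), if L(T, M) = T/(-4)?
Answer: 1737557/369 ≈ 4708.8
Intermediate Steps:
L(T, M) = -T/4 (L(T, M) = T*(-¼) = -T/4)
k(X, u) = -8*u/(9*X) (k(X, u) = ((2/((-X/4)))*u)/9 = ((2*(-4/X))*u)/9 = ((-8/X)*u)/9 = (-8*u/X)/9 = -8*u/(9*X))
4709 - k(41, I(6)) = 4709 - (-8)*(-8)/(9*41) = 4709 - 1*64/369 = 4709 - 64/369 = 1737557/369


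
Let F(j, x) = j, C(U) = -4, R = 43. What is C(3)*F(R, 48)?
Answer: -172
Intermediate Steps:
C(3)*F(R, 48) = -4*43 = -172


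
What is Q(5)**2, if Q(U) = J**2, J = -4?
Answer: 256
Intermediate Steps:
Q(U) = 16 (Q(U) = (-4)**2 = 16)
Q(5)**2 = 16**2 = 256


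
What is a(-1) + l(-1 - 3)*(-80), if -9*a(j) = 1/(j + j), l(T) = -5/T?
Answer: -1799/18 ≈ -99.944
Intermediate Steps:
a(j) = -1/(18*j) (a(j) = -1/(9*(j + j)) = -1/(2*j)/9 = -1/(18*j))
a(-1) + l(-1 - 3)*(-80) = -1/18/(-1) - 5/(-1 - 3)*(-80) = -1/18*(-1) - 5/(-4)*(-80) = 1/18 - 5*(-1/4)*(-80) = 1/18 + (5/4)*(-80) = 1/18 - 100 = -1799/18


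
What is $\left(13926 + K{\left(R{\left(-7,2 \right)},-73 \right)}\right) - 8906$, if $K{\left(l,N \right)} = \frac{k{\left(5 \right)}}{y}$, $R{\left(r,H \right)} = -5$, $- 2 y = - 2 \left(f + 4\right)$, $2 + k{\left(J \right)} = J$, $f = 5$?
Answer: $\frac{15061}{3} \approx 5020.3$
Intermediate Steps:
$k{\left(J \right)} = -2 + J$
$y = 9$ ($y = - \frac{\left(-2\right) \left(5 + 4\right)}{2} = - \frac{\left(-2\right) 9}{2} = \left(- \frac{1}{2}\right) \left(-18\right) = 9$)
$K{\left(l,N \right)} = \frac{1}{3}$ ($K{\left(l,N \right)} = \frac{-2 + 5}{9} = 3 \cdot \frac{1}{9} = \frac{1}{3}$)
$\left(13926 + K{\left(R{\left(-7,2 \right)},-73 \right)}\right) - 8906 = \left(13926 + \frac{1}{3}\right) - 8906 = \frac{41779}{3} - 8906 = \frac{15061}{3}$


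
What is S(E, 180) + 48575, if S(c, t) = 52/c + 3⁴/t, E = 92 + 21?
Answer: 109781557/2260 ≈ 48576.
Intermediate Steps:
E = 113
S(c, t) = 52/c + 81/t
S(E, 180) + 48575 = (52/113 + 81/180) + 48575 = (52*(1/113) + 81*(1/180)) + 48575 = (52/113 + 9/20) + 48575 = 2057/2260 + 48575 = 109781557/2260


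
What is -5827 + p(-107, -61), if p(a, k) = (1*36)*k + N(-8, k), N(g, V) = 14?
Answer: -8009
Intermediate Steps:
p(a, k) = 14 + 36*k (p(a, k) = (1*36)*k + 14 = 36*k + 14 = 14 + 36*k)
-5827 + p(-107, -61) = -5827 + (14 + 36*(-61)) = -5827 + (14 - 2196) = -5827 - 2182 = -8009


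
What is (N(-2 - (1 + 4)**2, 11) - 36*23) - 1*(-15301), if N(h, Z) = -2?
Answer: 14471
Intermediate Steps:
(N(-2 - (1 + 4)**2, 11) - 36*23) - 1*(-15301) = (-2 - 36*23) - 1*(-15301) = (-2 - 828) + 15301 = -830 + 15301 = 14471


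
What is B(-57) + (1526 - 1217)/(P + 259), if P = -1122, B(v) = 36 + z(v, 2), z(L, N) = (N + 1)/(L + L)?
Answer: 1167979/32794 ≈ 35.616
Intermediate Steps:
z(L, N) = (1 + N)/(2*L) (z(L, N) = (1 + N)/((2*L)) = (1 + N)*(1/(2*L)) = (1 + N)/(2*L))
B(v) = 36 + 3/(2*v) (B(v) = 36 + (1 + 2)/(2*v) = 36 + (½)*3/v = 36 + 3/(2*v))
B(-57) + (1526 - 1217)/(P + 259) = (36 + (3/2)/(-57)) + (1526 - 1217)/(-1122 + 259) = (36 + (3/2)*(-1/57)) + 309/(-863) = (36 - 1/38) + 309*(-1/863) = 1367/38 - 309/863 = 1167979/32794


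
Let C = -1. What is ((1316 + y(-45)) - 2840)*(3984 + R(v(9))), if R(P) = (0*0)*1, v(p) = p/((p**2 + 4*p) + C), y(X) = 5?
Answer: -6051696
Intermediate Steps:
v(p) = p/(-1 + p**2 + 4*p) (v(p) = p/((p**2 + 4*p) - 1) = p/(-1 + p**2 + 4*p))
R(P) = 0 (R(P) = 0*1 = 0)
((1316 + y(-45)) - 2840)*(3984 + R(v(9))) = ((1316 + 5) - 2840)*(3984 + 0) = (1321 - 2840)*3984 = -1519*3984 = -6051696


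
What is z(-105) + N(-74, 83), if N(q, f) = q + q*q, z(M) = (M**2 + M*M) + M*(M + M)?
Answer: 49502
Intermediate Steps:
z(M) = 4*M**2 (z(M) = (M**2 + M**2) + M*(2*M) = 2*M**2 + 2*M**2 = 4*M**2)
N(q, f) = q + q**2
z(-105) + N(-74, 83) = 4*(-105)**2 - 74*(1 - 74) = 4*11025 - 74*(-73) = 44100 + 5402 = 49502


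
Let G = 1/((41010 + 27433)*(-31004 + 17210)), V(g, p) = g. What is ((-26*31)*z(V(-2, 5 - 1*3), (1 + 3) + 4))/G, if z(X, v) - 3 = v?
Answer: 8370414910572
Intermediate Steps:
z(X, v) = 3 + v
G = -1/944102742 (G = 1/(68443*(-13794)) = 1/(-944102742) = -1/944102742 ≈ -1.0592e-9)
((-26*31)*z(V(-2, 5 - 1*3), (1 + 3) + 4))/G = ((-26*31)*(3 + ((1 + 3) + 4)))/(-1/944102742) = -806*(3 + (4 + 4))*(-944102742) = -806*(3 + 8)*(-944102742) = -806*11*(-944102742) = -8866*(-944102742) = 8370414910572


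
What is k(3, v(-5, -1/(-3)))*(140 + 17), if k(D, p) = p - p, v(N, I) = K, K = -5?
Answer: 0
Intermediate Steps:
v(N, I) = -5
k(D, p) = 0
k(3, v(-5, -1/(-3)))*(140 + 17) = 0*(140 + 17) = 0*157 = 0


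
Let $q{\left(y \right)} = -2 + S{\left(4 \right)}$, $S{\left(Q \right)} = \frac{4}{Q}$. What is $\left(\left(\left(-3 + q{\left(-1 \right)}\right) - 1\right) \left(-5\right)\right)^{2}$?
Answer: $625$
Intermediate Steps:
$q{\left(y \right)} = -1$ ($q{\left(y \right)} = -2 + \frac{4}{4} = -2 + 4 \cdot \frac{1}{4} = -2 + 1 = -1$)
$\left(\left(\left(-3 + q{\left(-1 \right)}\right) - 1\right) \left(-5\right)\right)^{2} = \left(\left(\left(-3 - 1\right) - 1\right) \left(-5\right)\right)^{2} = \left(\left(-4 - 1\right) \left(-5\right)\right)^{2} = \left(\left(-5\right) \left(-5\right)\right)^{2} = 25^{2} = 625$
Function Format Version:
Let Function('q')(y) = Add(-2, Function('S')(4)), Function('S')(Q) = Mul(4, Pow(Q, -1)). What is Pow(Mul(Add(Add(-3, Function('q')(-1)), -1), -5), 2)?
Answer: 625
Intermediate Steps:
Function('q')(y) = -1 (Function('q')(y) = Add(-2, Mul(4, Pow(4, -1))) = Add(-2, Mul(4, Rational(1, 4))) = Add(-2, 1) = -1)
Pow(Mul(Add(Add(-3, Function('q')(-1)), -1), -5), 2) = Pow(Mul(Add(Add(-3, -1), -1), -5), 2) = Pow(Mul(Add(-4, -1), -5), 2) = Pow(Mul(-5, -5), 2) = Pow(25, 2) = 625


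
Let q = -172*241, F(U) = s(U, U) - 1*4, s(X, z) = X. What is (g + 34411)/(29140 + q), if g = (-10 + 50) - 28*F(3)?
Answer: -1277/456 ≈ -2.8004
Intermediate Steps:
F(U) = -4 + U (F(U) = U - 1*4 = U - 4 = -4 + U)
q = -41452
g = 68 (g = (-10 + 50) - 28*(-4 + 3) = 40 - 28*(-1) = 40 + 28 = 68)
(g + 34411)/(29140 + q) = (68 + 34411)/(29140 - 41452) = 34479/(-12312) = 34479*(-1/12312) = -1277/456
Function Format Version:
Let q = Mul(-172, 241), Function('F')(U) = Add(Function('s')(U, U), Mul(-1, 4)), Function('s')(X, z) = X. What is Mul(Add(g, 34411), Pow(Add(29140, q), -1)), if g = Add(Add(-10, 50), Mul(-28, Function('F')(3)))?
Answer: Rational(-1277, 456) ≈ -2.8004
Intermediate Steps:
Function('F')(U) = Add(-4, U) (Function('F')(U) = Add(U, Mul(-1, 4)) = Add(U, -4) = Add(-4, U))
q = -41452
g = 68 (g = Add(Add(-10, 50), Mul(-28, Add(-4, 3))) = Add(40, Mul(-28, -1)) = Add(40, 28) = 68)
Mul(Add(g, 34411), Pow(Add(29140, q), -1)) = Mul(Add(68, 34411), Pow(Add(29140, -41452), -1)) = Mul(34479, Pow(-12312, -1)) = Mul(34479, Rational(-1, 12312)) = Rational(-1277, 456)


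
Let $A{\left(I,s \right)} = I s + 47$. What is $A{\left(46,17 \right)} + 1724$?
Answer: $2553$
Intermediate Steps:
$A{\left(I,s \right)} = 47 + I s$
$A{\left(46,17 \right)} + 1724 = \left(47 + 46 \cdot 17\right) + 1724 = \left(47 + 782\right) + 1724 = 829 + 1724 = 2553$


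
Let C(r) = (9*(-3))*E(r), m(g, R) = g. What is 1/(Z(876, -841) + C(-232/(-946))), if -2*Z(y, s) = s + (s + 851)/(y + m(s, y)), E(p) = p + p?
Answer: 6622/2695909 ≈ 0.0024563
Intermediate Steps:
E(p) = 2*p
Z(y, s) = -s/2 - (851 + s)/(2*(s + y)) (Z(y, s) = -(s + (s + 851)/(y + s))/2 = -(s + (851 + s)/(s + y))/2 = -s/2 - (851 + s)/(2*(s + y)))
C(r) = -54*r (C(r) = (9*(-3))*(2*r) = -54*r)
1/(Z(876, -841) + C(-232/(-946))) = 1/((-851 - 1*(-841) - 1*(-841)**2 - 1*(-841)*876)/(2*(-841 + 876)) - (-12528)/(-946)) = 1/((1/2)*(-851 + 841 - 1*707281 + 736716)/35 - (-12528)*(-1)/946) = 1/((1/2)*(1/35)*(-851 + 841 - 707281 + 736716) - 54*116/473) = 1/((1/2)*(1/35)*29425 - 6264/473) = 1/(5885/14 - 6264/473) = 1/(2695909/6622) = 6622/2695909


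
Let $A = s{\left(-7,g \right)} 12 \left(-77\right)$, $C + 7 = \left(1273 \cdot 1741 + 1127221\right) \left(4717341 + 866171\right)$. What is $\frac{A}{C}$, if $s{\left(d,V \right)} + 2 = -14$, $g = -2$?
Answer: $\frac{4928}{6222850180387} \approx 7.9192 \cdot 10^{-10}$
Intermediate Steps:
$s{\left(d,V \right)} = -16$ ($s{\left(d,V \right)} = -2 - 14 = -16$)
$C = 18668550541161$ ($C = -7 + \left(1273 \cdot 1741 + 1127221\right) \left(4717341 + 866171\right) = -7 + \left(2216293 + 1127221\right) 5583512 = -7 + 3343514 \cdot 5583512 = -7 + 18668550541168 = 18668550541161$)
$A = 14784$ ($A = \left(-16\right) 12 \left(-77\right) = \left(-192\right) \left(-77\right) = 14784$)
$\frac{A}{C} = \frac{14784}{18668550541161} = 14784 \cdot \frac{1}{18668550541161} = \frac{4928}{6222850180387}$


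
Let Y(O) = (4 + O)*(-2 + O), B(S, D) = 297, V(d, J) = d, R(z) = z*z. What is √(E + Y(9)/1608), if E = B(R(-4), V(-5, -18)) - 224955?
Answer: I*√145222489146/804 ≈ 473.98*I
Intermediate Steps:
R(z) = z²
Y(O) = (-2 + O)*(4 + O)
E = -224658 (E = 297 - 224955 = -224658)
√(E + Y(9)/1608) = √(-224658 + (-8 + 9² + 2*9)/1608) = √(-224658 + (-8 + 81 + 18)*(1/1608)) = √(-224658 + 91*(1/1608)) = √(-224658 + 91/1608) = √(-361249973/1608) = I*√145222489146/804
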